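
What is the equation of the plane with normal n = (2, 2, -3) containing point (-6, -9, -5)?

The plane through P with normal n = (a, b, c) satisfies n·(r - P) = 0,
i.e. ax + by + cz = a·x₀ + b·y₀ + c·z₀.
d = 2·(-6) + 2·(-9) + (-3)·(-5)
  = -12 - 18 + 15
  = -15
Equation: 2x + 2y - 3z = -15

2x + 2y - 3z = -15


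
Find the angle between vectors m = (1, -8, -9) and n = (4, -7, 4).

m·n = 1·4 + (-8)·(-7) + (-9)·4 = 4 + 56 - 36 = 24
|m| = √(1² + (-8)² + (-9)²) = √146 ≈ 12.08
|n| = √(4² + (-7)² + 4²) = √81 ≈ 9
cos θ = (m·n)/(|m||n|) = 24/(12.08·9) ≈ 0.2207
θ = arccos(0.2207) ≈ 77.25°

77.25°


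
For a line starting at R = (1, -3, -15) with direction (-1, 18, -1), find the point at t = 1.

P(t) = R + t·d
  = (1 + (-1)·1, -3 + 18·1, -15 + (-1)·1)
  = (1 - 1, -3 + 18, -15 - 1)
  = (0, 15, -16)

(0, 15, -16)


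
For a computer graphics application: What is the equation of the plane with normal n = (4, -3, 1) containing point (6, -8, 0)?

The plane through P with normal n = (a, b, c) satisfies n·(r - P) = 0,
i.e. ax + by + cz = a·x₀ + b·y₀ + c·z₀.
d = 4·6 + (-3)·(-8) + 1·0
  = 24 + 24 + 0
  = 48
Equation: 4x - 3y + z = 48

4x - 3y + z = 48


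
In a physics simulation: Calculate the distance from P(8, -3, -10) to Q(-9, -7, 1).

d = √[(x₂-x₁)² + (y₂-y₁)² + (z₂-z₁)²]
  = √[(-17)² + (-4)² + 11²]
  = √[289 + 16 + 121]
  = √426
  ≈ 20.64

20.64


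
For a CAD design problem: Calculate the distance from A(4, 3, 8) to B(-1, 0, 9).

d = √[(x₂-x₁)² + (y₂-y₁)² + (z₂-z₁)²]
  = √[(-5)² + (-3)² + 1²]
  = √[25 + 9 + 1]
  = √35
  ≈ 5.916

5.916


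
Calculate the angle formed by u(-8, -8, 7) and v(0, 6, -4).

u·v = (-8)·0 + (-8)·6 + 7·(-4) = 0 - 48 - 28 = -76
|u| = √((-8)² + (-8)² + 7²) = √177 ≈ 13.3
|v| = √(0² + 6² + (-4)²) = √52 ≈ 7.211
cos θ = (u·v)/(|u||v|) = -76/(13.3·7.211) ≈ -0.7922
θ = arccos(-0.7922) ≈ 142.4°

142.4°


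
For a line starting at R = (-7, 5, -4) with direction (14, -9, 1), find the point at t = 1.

P(t) = R + t·d
  = (-7 + 14·1, 5 + (-9)·1, -4 + 1·1)
  = (-7 + 14, 5 - 9, -4 + 1)
  = (7, -4, -3)

(7, -4, -3)


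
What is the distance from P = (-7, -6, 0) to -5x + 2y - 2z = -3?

distance = |a·x₀ + b·y₀ + c·z₀ - d| / √(a² + b² + c²)
  = |(-5)·(-7) + 2·(-6) + (-2)·0 - (-3)| / √((-5)² + 2² + (-2)²)
  = |35 - 12 + 0 + 3| / √(25 + 4 + 4)
  = |26| / √33
  = 26 / 5.745
  ≈ 4.526

4.526


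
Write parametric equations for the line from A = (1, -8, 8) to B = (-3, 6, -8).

Direction vector d = B - A = (-3 - 1, 6 + 8, -8 - 8) = (-4, 14, -16)
Parametric form r = A + t·d:
x = 1 - 4t, y = -8 + 14t, z = 8 - 16t

x = 1 - 4t, y = -8 + 14t, z = 8 - 16t


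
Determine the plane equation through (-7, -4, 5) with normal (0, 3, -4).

The plane through P with normal n = (a, b, c) satisfies n·(r - P) = 0,
i.e. ax + by + cz = a·x₀ + b·y₀ + c·z₀.
d = 0·(-7) + 3·(-4) + (-4)·5
  = 0 - 12 - 20
  = -32
Equation: 3y - 4z = -32

3y - 4z = -32


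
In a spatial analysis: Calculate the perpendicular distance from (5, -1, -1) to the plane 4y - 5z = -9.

distance = |a·x₀ + b·y₀ + c·z₀ - d| / √(a² + b² + c²)
  = |0·5 + 4·(-1) + (-5)·(-1) - (-9)| / √(0² + 4² + (-5)²)
  = |0 - 4 + 5 + 9| / √(0 + 16 + 25)
  = |10| / √41
  = 10 / 6.403
  ≈ 1.562

1.562


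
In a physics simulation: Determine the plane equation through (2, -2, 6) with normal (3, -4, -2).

The plane through P with normal n = (a, b, c) satisfies n·(r - P) = 0,
i.e. ax + by + cz = a·x₀ + b·y₀ + c·z₀.
d = 3·2 + (-4)·(-2) + (-2)·6
  = 6 + 8 - 12
  = 2
Equation: 3x - 4y - 2z = 2

3x - 4y - 2z = 2


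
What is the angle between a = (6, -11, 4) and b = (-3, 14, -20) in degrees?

a·b = 6·(-3) + (-11)·14 + 4·(-20) = -18 - 154 - 80 = -252
|a| = √(6² + (-11)² + 4²) = √173 ≈ 13.15
|b| = √((-3)² + 14² + (-20)²) = √605 ≈ 24.6
cos θ = (a·b)/(|a||b|) = -252/(13.15·24.6) ≈ -0.7789
θ = arccos(-0.7789) ≈ 141.2°

141.2°


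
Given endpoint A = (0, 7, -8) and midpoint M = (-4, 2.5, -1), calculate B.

B = 2M - A
  = (2·(-4) - 0, 2·2.5 - 7, 2·(-1) - (-8))
  = (-8 + 0, 5 - 7, -2 + 8)
  = (-8, -2, 6)

(-8, -2, 6)


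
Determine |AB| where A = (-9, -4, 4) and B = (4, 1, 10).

d = √[(x₂-x₁)² + (y₂-y₁)² + (z₂-z₁)²]
  = √[13² + 5² + 6²]
  = √[169 + 25 + 36]
  = √230
  ≈ 15.17

15.17


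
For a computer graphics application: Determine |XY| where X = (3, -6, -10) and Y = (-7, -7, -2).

d = √[(x₂-x₁)² + (y₂-y₁)² + (z₂-z₁)²]
  = √[(-10)² + (-1)² + 8²]
  = √[100 + 1 + 64]
  = √165
  ≈ 12.85

12.85


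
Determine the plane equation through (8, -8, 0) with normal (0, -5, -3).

The plane through P with normal n = (a, b, c) satisfies n·(r - P) = 0,
i.e. ax + by + cz = a·x₀ + b·y₀ + c·z₀.
d = 0·8 + (-5)·(-8) + (-3)·0
  = 0 + 40 + 0
  = 40
Equation: -5y - 3z = 40

-5y - 3z = 40


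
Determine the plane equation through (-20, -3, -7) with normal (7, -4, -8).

The plane through P with normal n = (a, b, c) satisfies n·(r - P) = 0,
i.e. ax + by + cz = a·x₀ + b·y₀ + c·z₀.
d = 7·(-20) + (-4)·(-3) + (-8)·(-7)
  = -140 + 12 + 56
  = -72
Equation: 7x - 4y - 8z = -72

7x - 4y - 8z = -72


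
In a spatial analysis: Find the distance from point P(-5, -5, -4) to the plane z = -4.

distance = |a·x₀ + b·y₀ + c·z₀ - d| / √(a² + b² + c²)
  = |0·(-5) + 0·(-5) + 1·(-4) - (-4)| / √(0² + 0² + 1²)
  = |0 + 0 - 4 + 4| / √(0 + 0 + 1)
  = |0| / √1
  = 0 / 1
  ≈ 0

0


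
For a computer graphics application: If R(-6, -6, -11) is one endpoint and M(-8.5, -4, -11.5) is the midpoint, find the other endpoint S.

S = 2M - R
  = (2·(-8.5) - (-6), 2·(-4) - (-6), 2·(-11.5) - (-11))
  = (-17 + 6, -8 + 6, -23 + 11)
  = (-11, -2, -12)

(-11, -2, -12)


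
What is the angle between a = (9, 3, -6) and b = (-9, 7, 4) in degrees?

a·b = 9·(-9) + 3·7 + (-6)·4 = -81 + 21 - 24 = -84
|a| = √(9² + 3² + (-6)²) = √126 ≈ 11.22
|b| = √((-9)² + 7² + 4²) = √146 ≈ 12.08
cos θ = (a·b)/(|a||b|) = -84/(11.22·12.08) ≈ -0.6193
θ = arccos(-0.6193) ≈ 128.3°

128.3°


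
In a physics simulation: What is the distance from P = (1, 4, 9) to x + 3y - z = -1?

distance = |a·x₀ + b·y₀ + c·z₀ - d| / √(a² + b² + c²)
  = |1·1 + 3·4 + (-1)·9 - (-1)| / √(1² + 3² + (-1)²)
  = |1 + 12 - 9 + 1| / √(1 + 9 + 1)
  = |5| / √11
  = 5 / 3.317
  ≈ 1.508

1.508


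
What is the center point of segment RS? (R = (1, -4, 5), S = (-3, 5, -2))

M = ((x₁+x₂)/2, (y₁+y₂)/2, (z₁+z₂)/2)
  = ((1 - 3)/2, (-4 + 5)/2, (5 - 2)/2)
  = (-2/2, 1/2, 3/2)
  = (-1, 0.5, 1.5)

(-1, 0.5, 1.5)


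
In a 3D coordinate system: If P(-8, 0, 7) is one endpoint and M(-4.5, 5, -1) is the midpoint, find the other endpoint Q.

Q = 2M - P
  = (2·(-4.5) - (-8), 2·5 - 0, 2·(-1) - 7)
  = (-9 + 8, 10 + 0, -2 - 7)
  = (-1, 10, -9)

(-1, 10, -9)


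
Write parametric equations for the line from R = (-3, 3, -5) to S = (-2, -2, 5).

Direction vector d = S - R = (-2 + 3, -2 - 3, 5 + 5) = (1, -5, 10)
Parametric form r = R + t·d:
x = -3 + t, y = 3 - 5t, z = -5 + 10t

x = -3 + t, y = 3 - 5t, z = -5 + 10t


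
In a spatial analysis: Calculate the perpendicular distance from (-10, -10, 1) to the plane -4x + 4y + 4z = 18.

distance = |a·x₀ + b·y₀ + c·z₀ - d| / √(a² + b² + c²)
  = |(-4)·(-10) + 4·(-10) + 4·1 - 18| / √((-4)² + 4² + 4²)
  = |40 - 40 + 4 - 18| / √(16 + 16 + 16)
  = |-14| / √48
  = 14 / 6.928
  ≈ 2.021

2.021


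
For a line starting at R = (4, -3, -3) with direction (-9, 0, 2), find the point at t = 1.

P(t) = R + t·d
  = (4 + (-9)·1, -3 + 0·1, -3 + 2·1)
  = (4 - 9, -3 + 0, -3 + 2)
  = (-5, -3, -1)

(-5, -3, -1)


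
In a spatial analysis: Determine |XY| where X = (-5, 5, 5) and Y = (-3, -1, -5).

d = √[(x₂-x₁)² + (y₂-y₁)² + (z₂-z₁)²]
  = √[2² + (-6)² + (-10)²]
  = √[4 + 36 + 100]
  = √140
  ≈ 11.83

11.83


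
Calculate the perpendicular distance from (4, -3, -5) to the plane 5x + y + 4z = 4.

distance = |a·x₀ + b·y₀ + c·z₀ - d| / √(a² + b² + c²)
  = |5·4 + 1·(-3) + 4·(-5) - 4| / √(5² + 1² + 4²)
  = |20 - 3 - 20 - 4| / √(25 + 1 + 16)
  = |-7| / √42
  = 7 / 6.481
  ≈ 1.08

1.08


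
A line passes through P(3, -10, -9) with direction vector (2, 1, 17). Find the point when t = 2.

P(t) = P + t·d
  = (3 + 2·2, -10 + 1·2, -9 + 17·2)
  = (3 + 4, -10 + 2, -9 + 34)
  = (7, -8, 25)

(7, -8, 25)


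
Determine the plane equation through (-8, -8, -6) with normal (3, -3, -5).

The plane through P with normal n = (a, b, c) satisfies n·(r - P) = 0,
i.e. ax + by + cz = a·x₀ + b·y₀ + c·z₀.
d = 3·(-8) + (-3)·(-8) + (-5)·(-6)
  = -24 + 24 + 30
  = 30
Equation: 3x - 3y - 5z = 30

3x - 3y - 5z = 30


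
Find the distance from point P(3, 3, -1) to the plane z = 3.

distance = |a·x₀ + b·y₀ + c·z₀ - d| / √(a² + b² + c²)
  = |0·3 + 0·3 + 1·(-1) - 3| / √(0² + 0² + 1²)
  = |0 + 0 - 1 - 3| / √(0 + 0 + 1)
  = |-4| / √1
  = 4 / 1
  ≈ 4

4


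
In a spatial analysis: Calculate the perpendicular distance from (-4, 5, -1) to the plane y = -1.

distance = |a·x₀ + b·y₀ + c·z₀ - d| / √(a² + b² + c²)
  = |0·(-4) + 1·5 + 0·(-1) - (-1)| / √(0² + 1² + 0²)
  = |0 + 5 + 0 + 1| / √(0 + 1 + 0)
  = |6| / √1
  = 6 / 1
  ≈ 6

6


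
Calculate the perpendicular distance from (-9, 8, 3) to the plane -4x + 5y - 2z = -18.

distance = |a·x₀ + b·y₀ + c·z₀ - d| / √(a² + b² + c²)
  = |(-4)·(-9) + 5·8 + (-2)·3 - (-18)| / √((-4)² + 5² + (-2)²)
  = |36 + 40 - 6 + 18| / √(16 + 25 + 4)
  = |88| / √45
  = 88 / 6.708
  ≈ 13.12

13.12


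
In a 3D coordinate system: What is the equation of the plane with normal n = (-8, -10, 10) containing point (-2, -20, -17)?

The plane through P with normal n = (a, b, c) satisfies n·(r - P) = 0,
i.e. ax + by + cz = a·x₀ + b·y₀ + c·z₀.
d = (-8)·(-2) + (-10)·(-20) + 10·(-17)
  = 16 + 200 - 170
  = 46
Equation: -8x - 10y + 10z = 46

-8x - 10y + 10z = 46


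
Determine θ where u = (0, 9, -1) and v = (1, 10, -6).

u·v = 0·1 + 9·10 + (-1)·(-6) = 0 + 90 + 6 = 96
|u| = √(0² + 9² + (-1)²) = √82 ≈ 9.055
|v| = √(1² + 10² + (-6)²) = √137 ≈ 11.7
cos θ = (u·v)/(|u||v|) = 96/(9.055·11.7) ≈ 0.9057
θ = arccos(0.9057) ≈ 25.08°

25.08°


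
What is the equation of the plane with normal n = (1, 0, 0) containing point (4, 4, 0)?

The plane through P with normal n = (a, b, c) satisfies n·(r - P) = 0,
i.e. ax + by + cz = a·x₀ + b·y₀ + c·z₀.
d = 1·4 + 0·4 + 0·0
  = 4 + 0 + 0
  = 4
Equation: x = 4

x = 4


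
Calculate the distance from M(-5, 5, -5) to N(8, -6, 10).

d = √[(x₂-x₁)² + (y₂-y₁)² + (z₂-z₁)²]
  = √[13² + (-11)² + 15²]
  = √[169 + 121 + 225]
  = √515
  ≈ 22.69

22.69


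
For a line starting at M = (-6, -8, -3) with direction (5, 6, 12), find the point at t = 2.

P(t) = M + t·d
  = (-6 + 5·2, -8 + 6·2, -3 + 12·2)
  = (-6 + 10, -8 + 12, -3 + 24)
  = (4, 4, 21)

(4, 4, 21)


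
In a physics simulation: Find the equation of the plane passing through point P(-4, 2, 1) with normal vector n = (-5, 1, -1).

The plane through P with normal n = (a, b, c) satisfies n·(r - P) = 0,
i.e. ax + by + cz = a·x₀ + b·y₀ + c·z₀.
d = (-5)·(-4) + 1·2 + (-1)·1
  = 20 + 2 - 1
  = 21
Equation: -5x + y - z = 21

-5x + y - z = 21


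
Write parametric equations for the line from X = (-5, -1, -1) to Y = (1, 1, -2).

Direction vector d = Y - X = (1 + 5, 1 + 1, -2 + 1) = (6, 2, -1)
Parametric form r = X + t·d:
x = -5 + 6t, y = -1 + 2t, z = -1 - t

x = -5 + 6t, y = -1 + 2t, z = -1 - t


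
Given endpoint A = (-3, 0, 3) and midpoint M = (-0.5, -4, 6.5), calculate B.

B = 2M - A
  = (2·(-0.5) - (-3), 2·(-4) - 0, 2·6.5 - 3)
  = (-1 + 3, -8 + 0, 13 - 3)
  = (2, -8, 10)

(2, -8, 10)


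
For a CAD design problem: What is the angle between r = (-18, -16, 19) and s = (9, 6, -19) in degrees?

r·s = (-18)·9 + (-16)·6 + 19·(-19) = -162 - 96 - 361 = -619
|r| = √((-18)² + (-16)² + 19²) = √941 ≈ 30.68
|s| = √(9² + 6² + (-19)²) = √478 ≈ 21.86
cos θ = (r·s)/(|r||s|) = -619/(30.68·21.86) ≈ -0.923
θ = arccos(-0.923) ≈ 157.4°

157.4°


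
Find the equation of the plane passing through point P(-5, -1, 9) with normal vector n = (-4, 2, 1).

The plane through P with normal n = (a, b, c) satisfies n·(r - P) = 0,
i.e. ax + by + cz = a·x₀ + b·y₀ + c·z₀.
d = (-4)·(-5) + 2·(-1) + 1·9
  = 20 - 2 + 9
  = 27
Equation: -4x + 2y + z = 27

-4x + 2y + z = 27


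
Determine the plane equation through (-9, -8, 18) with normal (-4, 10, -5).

The plane through P with normal n = (a, b, c) satisfies n·(r - P) = 0,
i.e. ax + by + cz = a·x₀ + b·y₀ + c·z₀.
d = (-4)·(-9) + 10·(-8) + (-5)·18
  = 36 - 80 - 90
  = -134
Equation: -4x + 10y - 5z = -134

-4x + 10y - 5z = -134


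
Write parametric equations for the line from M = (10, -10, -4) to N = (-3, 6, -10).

Direction vector d = N - M = (-3 - 10, 6 + 10, -10 + 4) = (-13, 16, -6)
Parametric form r = M + t·d:
x = 10 - 13t, y = -10 + 16t, z = -4 - 6t

x = 10 - 13t, y = -10 + 16t, z = -4 - 6t


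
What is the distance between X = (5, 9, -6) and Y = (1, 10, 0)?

d = √[(x₂-x₁)² + (y₂-y₁)² + (z₂-z₁)²]
  = √[(-4)² + 1² + 6²]
  = √[16 + 1 + 36]
  = √53
  ≈ 7.28

7.28


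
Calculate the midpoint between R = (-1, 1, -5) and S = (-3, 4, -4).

M = ((x₁+x₂)/2, (y₁+y₂)/2, (z₁+z₂)/2)
  = ((-1 - 3)/2, (1 + 4)/2, (-5 - 4)/2)
  = (-4/2, 5/2, -9/2)
  = (-2, 2.5, -4.5)

(-2, 2.5, -4.5)


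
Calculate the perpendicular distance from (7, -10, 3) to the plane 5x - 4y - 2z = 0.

distance = |a·x₀ + b·y₀ + c·z₀ - d| / √(a² + b² + c²)
  = |5·7 + (-4)·(-10) + (-2)·3 - 0| / √(5² + (-4)² + (-2)²)
  = |35 + 40 - 6 + 0| / √(25 + 16 + 4)
  = |69| / √45
  = 69 / 6.708
  ≈ 10.29

10.29


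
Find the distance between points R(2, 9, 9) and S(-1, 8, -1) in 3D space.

d = √[(x₂-x₁)² + (y₂-y₁)² + (z₂-z₁)²]
  = √[(-3)² + (-1)² + (-10)²]
  = √[9 + 1 + 100]
  = √110
  ≈ 10.49

10.49


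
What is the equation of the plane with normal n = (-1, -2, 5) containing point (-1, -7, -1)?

The plane through P with normal n = (a, b, c) satisfies n·(r - P) = 0,
i.e. ax + by + cz = a·x₀ + b·y₀ + c·z₀.
d = (-1)·(-1) + (-2)·(-7) + 5·(-1)
  = 1 + 14 - 5
  = 10
Equation: -x - 2y + 5z = 10

-x - 2y + 5z = 10


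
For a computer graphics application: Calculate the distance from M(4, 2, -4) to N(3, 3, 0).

d = √[(x₂-x₁)² + (y₂-y₁)² + (z₂-z₁)²]
  = √[(-1)² + 1² + 4²]
  = √[1 + 1 + 16]
  = √18
  ≈ 4.243

4.243


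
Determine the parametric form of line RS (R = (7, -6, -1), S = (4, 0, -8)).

Direction vector d = S - R = (4 - 7, 0 + 6, -8 + 1) = (-3, 6, -7)
Parametric form r = R + t·d:
x = 7 - 3t, y = -6 + 6t, z = -1 - 7t

x = 7 - 3t, y = -6 + 6t, z = -1 - 7t


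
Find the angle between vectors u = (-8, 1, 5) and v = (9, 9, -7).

u·v = (-8)·9 + 1·9 + 5·(-7) = -72 + 9 - 35 = -98
|u| = √((-8)² + 1² + 5²) = √90 ≈ 9.487
|v| = √(9² + 9² + (-7)²) = √211 ≈ 14.53
cos θ = (u·v)/(|u||v|) = -98/(9.487·14.53) ≈ -0.7112
θ = arccos(-0.7112) ≈ 135.3°

135.3°


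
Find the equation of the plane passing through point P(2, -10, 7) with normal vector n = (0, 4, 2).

The plane through P with normal n = (a, b, c) satisfies n·(r - P) = 0,
i.e. ax + by + cz = a·x₀ + b·y₀ + c·z₀.
d = 0·2 + 4·(-10) + 2·7
  = 0 - 40 + 14
  = -26
Equation: 4y + 2z = -26

4y + 2z = -26


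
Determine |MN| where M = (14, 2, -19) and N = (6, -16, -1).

d = √[(x₂-x₁)² + (y₂-y₁)² + (z₂-z₁)²]
  = √[(-8)² + (-18)² + 18²]
  = √[64 + 324 + 324]
  = √712
  ≈ 26.68

26.68


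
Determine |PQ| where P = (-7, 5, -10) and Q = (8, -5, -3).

d = √[(x₂-x₁)² + (y₂-y₁)² + (z₂-z₁)²]
  = √[15² + (-10)² + 7²]
  = √[225 + 100 + 49]
  = √374
  ≈ 19.34

19.34


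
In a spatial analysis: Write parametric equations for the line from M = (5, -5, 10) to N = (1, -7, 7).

Direction vector d = N - M = (1 - 5, -7 + 5, 7 - 10) = (-4, -2, -3)
Parametric form r = M + t·d:
x = 5 - 4t, y = -5 - 2t, z = 10 - 3t

x = 5 - 4t, y = -5 - 2t, z = 10 - 3t


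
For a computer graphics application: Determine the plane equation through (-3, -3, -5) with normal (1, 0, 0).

The plane through P with normal n = (a, b, c) satisfies n·(r - P) = 0,
i.e. ax + by + cz = a·x₀ + b·y₀ + c·z₀.
d = 1·(-3) + 0·(-3) + 0·(-5)
  = -3 + 0 + 0
  = -3
Equation: x = -3

x = -3


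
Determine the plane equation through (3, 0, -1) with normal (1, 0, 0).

The plane through P with normal n = (a, b, c) satisfies n·(r - P) = 0,
i.e. ax + by + cz = a·x₀ + b·y₀ + c·z₀.
d = 1·3 + 0·0 + 0·(-1)
  = 3 + 0 + 0
  = 3
Equation: x = 3

x = 3


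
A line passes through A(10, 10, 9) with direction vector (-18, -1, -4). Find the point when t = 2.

P(t) = A + t·d
  = (10 + (-18)·2, 10 + (-1)·2, 9 + (-4)·2)
  = (10 - 36, 10 - 2, 9 - 8)
  = (-26, 8, 1)

(-26, 8, 1)


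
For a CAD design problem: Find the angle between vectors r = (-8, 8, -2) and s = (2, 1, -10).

r·s = (-8)·2 + 8·1 + (-2)·(-10) = -16 + 8 + 20 = 12
|r| = √((-8)² + 8² + (-2)²) = √132 ≈ 11.49
|s| = √(2² + 1² + (-10)²) = √105 ≈ 10.25
cos θ = (r·s)/(|r||s|) = 12/(11.49·10.25) ≈ 0.1019
θ = arccos(0.1019) ≈ 84.15°

84.15°


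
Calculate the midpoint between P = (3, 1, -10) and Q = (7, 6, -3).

M = ((x₁+x₂)/2, (y₁+y₂)/2, (z₁+z₂)/2)
  = ((3 + 7)/2, (1 + 6)/2, (-10 - 3)/2)
  = (10/2, 7/2, -13/2)
  = (5, 3.5, -6.5)

(5, 3.5, -6.5)


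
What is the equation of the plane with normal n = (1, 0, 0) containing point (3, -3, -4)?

The plane through P with normal n = (a, b, c) satisfies n·(r - P) = 0,
i.e. ax + by + cz = a·x₀ + b·y₀ + c·z₀.
d = 1·3 + 0·(-3) + 0·(-4)
  = 3 + 0 + 0
  = 3
Equation: x = 3

x = 3


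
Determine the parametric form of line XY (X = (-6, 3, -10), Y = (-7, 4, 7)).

Direction vector d = Y - X = (-7 + 6, 4 - 3, 7 + 10) = (-1, 1, 17)
Parametric form r = X + t·d:
x = -6 - t, y = 3 + t, z = -10 + 17t

x = -6 - t, y = 3 + t, z = -10 + 17t


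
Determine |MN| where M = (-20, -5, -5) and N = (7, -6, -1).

d = √[(x₂-x₁)² + (y₂-y₁)² + (z₂-z₁)²]
  = √[27² + (-1)² + 4²]
  = √[729 + 1 + 16]
  = √746
  ≈ 27.31

27.31


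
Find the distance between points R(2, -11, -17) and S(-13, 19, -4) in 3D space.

d = √[(x₂-x₁)² + (y₂-y₁)² + (z₂-z₁)²]
  = √[(-15)² + 30² + 13²]
  = √[225 + 900 + 169]
  = √1294
  ≈ 35.97

35.97


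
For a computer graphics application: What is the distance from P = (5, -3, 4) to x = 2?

distance = |a·x₀ + b·y₀ + c·z₀ - d| / √(a² + b² + c²)
  = |1·5 + 0·(-3) + 0·4 - 2| / √(1² + 0² + 0²)
  = |5 + 0 + 0 - 2| / √(1 + 0 + 0)
  = |3| / √1
  = 3 / 1
  ≈ 3

3


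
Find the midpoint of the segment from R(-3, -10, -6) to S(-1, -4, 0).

M = ((x₁+x₂)/2, (y₁+y₂)/2, (z₁+z₂)/2)
  = ((-3 - 1)/2, (-10 - 4)/2, (-6 + 0)/2)
  = (-4/2, -14/2, -6/2)
  = (-2, -7, -3)

(-2, -7, -3)


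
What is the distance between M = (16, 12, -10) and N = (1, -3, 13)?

d = √[(x₂-x₁)² + (y₂-y₁)² + (z₂-z₁)²]
  = √[(-15)² + (-15)² + 23²]
  = √[225 + 225 + 529]
  = √979
  ≈ 31.29

31.29


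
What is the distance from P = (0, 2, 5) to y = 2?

distance = |a·x₀ + b·y₀ + c·z₀ - d| / √(a² + b² + c²)
  = |0·0 + 1·2 + 0·5 - 2| / √(0² + 1² + 0²)
  = |0 + 2 + 0 - 2| / √(0 + 1 + 0)
  = |0| / √1
  = 0 / 1
  ≈ 0

0


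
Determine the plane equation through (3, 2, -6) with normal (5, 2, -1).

The plane through P with normal n = (a, b, c) satisfies n·(r - P) = 0,
i.e. ax + by + cz = a·x₀ + b·y₀ + c·z₀.
d = 5·3 + 2·2 + (-1)·(-6)
  = 15 + 4 + 6
  = 25
Equation: 5x + 2y - z = 25

5x + 2y - z = 25


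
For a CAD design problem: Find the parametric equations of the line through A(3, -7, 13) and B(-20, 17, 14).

Direction vector d = B - A = (-20 - 3, 17 + 7, 14 - 13) = (-23, 24, 1)
Parametric form r = A + t·d:
x = 3 - 23t, y = -7 + 24t, z = 13 + t

x = 3 - 23t, y = -7 + 24t, z = 13 + t


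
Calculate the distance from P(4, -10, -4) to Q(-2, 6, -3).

d = √[(x₂-x₁)² + (y₂-y₁)² + (z₂-z₁)²]
  = √[(-6)² + 16² + 1²]
  = √[36 + 256 + 1]
  = √293
  ≈ 17.12

17.12


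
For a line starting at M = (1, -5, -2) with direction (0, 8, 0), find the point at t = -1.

P(t) = M + t·d
  = (1 + 0·(-1), -5 + 8·(-1), -2 + 0·(-1))
  = (1 + 0, -5 - 8, -2 + 0)
  = (1, -13, -2)

(1, -13, -2)


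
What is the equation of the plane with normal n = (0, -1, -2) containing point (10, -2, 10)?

The plane through P with normal n = (a, b, c) satisfies n·(r - P) = 0,
i.e. ax + by + cz = a·x₀ + b·y₀ + c·z₀.
d = 0·10 + (-1)·(-2) + (-2)·10
  = 0 + 2 - 20
  = -18
Equation: -y - 2z = -18

-y - 2z = -18


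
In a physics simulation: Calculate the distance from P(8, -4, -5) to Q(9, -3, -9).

d = √[(x₂-x₁)² + (y₂-y₁)² + (z₂-z₁)²]
  = √[1² + 1² + (-4)²]
  = √[1 + 1 + 16]
  = √18
  ≈ 4.243

4.243


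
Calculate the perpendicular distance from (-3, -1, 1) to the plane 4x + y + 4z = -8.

distance = |a·x₀ + b·y₀ + c·z₀ - d| / √(a² + b² + c²)
  = |4·(-3) + 1·(-1) + 4·1 - (-8)| / √(4² + 1² + 4²)
  = |-12 - 1 + 4 + 8| / √(16 + 1 + 16)
  = |-1| / √33
  = 1 / 5.745
  ≈ 0.1741

0.1741


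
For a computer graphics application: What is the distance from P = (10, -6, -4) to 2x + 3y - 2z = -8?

distance = |a·x₀ + b·y₀ + c·z₀ - d| / √(a² + b² + c²)
  = |2·10 + 3·(-6) + (-2)·(-4) - (-8)| / √(2² + 3² + (-2)²)
  = |20 - 18 + 8 + 8| / √(4 + 9 + 4)
  = |18| / √17
  = 18 / 4.123
  ≈ 4.366

4.366


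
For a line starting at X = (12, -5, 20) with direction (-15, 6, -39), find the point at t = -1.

P(t) = X + t·d
  = (12 + (-15)·(-1), -5 + 6·(-1), 20 + (-39)·(-1))
  = (12 + 15, -5 - 6, 20 + 39)
  = (27, -11, 59)

(27, -11, 59)


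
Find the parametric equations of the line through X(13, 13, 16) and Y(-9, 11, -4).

Direction vector d = Y - X = (-9 - 13, 11 - 13, -4 - 16) = (-22, -2, -20)
Parametric form r = X + t·d:
x = 13 - 22t, y = 13 - 2t, z = 16 - 20t

x = 13 - 22t, y = 13 - 2t, z = 16 - 20t


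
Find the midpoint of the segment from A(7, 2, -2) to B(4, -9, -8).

M = ((x₁+x₂)/2, (y₁+y₂)/2, (z₁+z₂)/2)
  = ((7 + 4)/2, (2 - 9)/2, (-2 - 8)/2)
  = (11/2, -7/2, -10/2)
  = (5.5, -3.5, -5)

(5.5, -3.5, -5)


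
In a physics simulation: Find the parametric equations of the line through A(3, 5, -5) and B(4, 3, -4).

Direction vector d = B - A = (4 - 3, 3 - 5, -4 + 5) = (1, -2, 1)
Parametric form r = A + t·d:
x = 3 + t, y = 5 - 2t, z = -5 + t

x = 3 + t, y = 5 - 2t, z = -5 + t


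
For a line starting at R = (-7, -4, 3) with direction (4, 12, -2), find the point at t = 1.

P(t) = R + t·d
  = (-7 + 4·1, -4 + 12·1, 3 + (-2)·1)
  = (-7 + 4, -4 + 12, 3 - 2)
  = (-3, 8, 1)

(-3, 8, 1)


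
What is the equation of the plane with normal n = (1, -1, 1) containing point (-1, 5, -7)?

The plane through P with normal n = (a, b, c) satisfies n·(r - P) = 0,
i.e. ax + by + cz = a·x₀ + b·y₀ + c·z₀.
d = 1·(-1) + (-1)·5 + 1·(-7)
  = -1 - 5 - 7
  = -13
Equation: x - y + z = -13

x - y + z = -13


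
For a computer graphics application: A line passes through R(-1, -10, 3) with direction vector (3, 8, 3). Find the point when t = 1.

P(t) = R + t·d
  = (-1 + 3·1, -10 + 8·1, 3 + 3·1)
  = (-1 + 3, -10 + 8, 3 + 3)
  = (2, -2, 6)

(2, -2, 6)


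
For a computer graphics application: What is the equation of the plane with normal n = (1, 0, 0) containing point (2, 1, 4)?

The plane through P with normal n = (a, b, c) satisfies n·(r - P) = 0,
i.e. ax + by + cz = a·x₀ + b·y₀ + c·z₀.
d = 1·2 + 0·1 + 0·4
  = 2 + 0 + 0
  = 2
Equation: x = 2

x = 2


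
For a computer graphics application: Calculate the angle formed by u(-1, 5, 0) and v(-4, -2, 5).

u·v = (-1)·(-4) + 5·(-2) + 0·5 = 4 - 10 + 0 = -6
|u| = √((-1)² + 5² + 0²) = √26 ≈ 5.099
|v| = √((-4)² + (-2)² + 5²) = √45 ≈ 6.708
cos θ = (u·v)/(|u||v|) = -6/(5.099·6.708) ≈ -0.1754
θ = arccos(-0.1754) ≈ 100.1°

100.1°


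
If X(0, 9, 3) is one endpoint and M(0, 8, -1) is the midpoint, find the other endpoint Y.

Y = 2M - X
  = (2·0 - 0, 2·8 - 9, 2·(-1) - 3)
  = (0 + 0, 16 - 9, -2 - 3)
  = (0, 7, -5)

(0, 7, -5)


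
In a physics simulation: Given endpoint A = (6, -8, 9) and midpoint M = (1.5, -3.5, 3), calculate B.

B = 2M - A
  = (2·1.5 - 6, 2·(-3.5) - (-8), 2·3 - 9)
  = (3 - 6, -7 + 8, 6 - 9)
  = (-3, 1, -3)

(-3, 1, -3)


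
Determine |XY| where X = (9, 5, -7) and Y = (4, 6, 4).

d = √[(x₂-x₁)² + (y₂-y₁)² + (z₂-z₁)²]
  = √[(-5)² + 1² + 11²]
  = √[25 + 1 + 121]
  = √147
  ≈ 12.12

12.12


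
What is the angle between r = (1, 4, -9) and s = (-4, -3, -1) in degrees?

r·s = 1·(-4) + 4·(-3) + (-9)·(-1) = -4 - 12 + 9 = -7
|r| = √(1² + 4² + (-9)²) = √98 ≈ 9.899
|s| = √((-4)² + (-3)² + (-1)²) = √26 ≈ 5.099
cos θ = (r·s)/(|r||s|) = -7/(9.899·5.099) ≈ -0.1387
θ = arccos(-0.1387) ≈ 97.97°

97.97°


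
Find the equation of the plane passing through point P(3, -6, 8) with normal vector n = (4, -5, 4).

The plane through P with normal n = (a, b, c) satisfies n·(r - P) = 0,
i.e. ax + by + cz = a·x₀ + b·y₀ + c·z₀.
d = 4·3 + (-5)·(-6) + 4·8
  = 12 + 30 + 32
  = 74
Equation: 4x - 5y + 4z = 74

4x - 5y + 4z = 74


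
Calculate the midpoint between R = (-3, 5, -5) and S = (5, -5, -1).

M = ((x₁+x₂)/2, (y₁+y₂)/2, (z₁+z₂)/2)
  = ((-3 + 5)/2, (5 - 5)/2, (-5 - 1)/2)
  = (2/2, 0/2, -6/2)
  = (1, 0, -3)

(1, 0, -3)


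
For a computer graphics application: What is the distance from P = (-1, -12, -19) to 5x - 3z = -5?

distance = |a·x₀ + b·y₀ + c·z₀ - d| / √(a² + b² + c²)
  = |5·(-1) + 0·(-12) + (-3)·(-19) - (-5)| / √(5² + 0² + (-3)²)
  = |-5 + 0 + 57 + 5| / √(25 + 0 + 9)
  = |57| / √34
  = 57 / 5.831
  ≈ 9.775

9.775


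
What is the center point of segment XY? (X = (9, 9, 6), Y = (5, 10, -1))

M = ((x₁+x₂)/2, (y₁+y₂)/2, (z₁+z₂)/2)
  = ((9 + 5)/2, (9 + 10)/2, (6 - 1)/2)
  = (14/2, 19/2, 5/2)
  = (7, 9.5, 2.5)

(7, 9.5, 2.5)


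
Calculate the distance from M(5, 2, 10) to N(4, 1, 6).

d = √[(x₂-x₁)² + (y₂-y₁)² + (z₂-z₁)²]
  = √[(-1)² + (-1)² + (-4)²]
  = √[1 + 1 + 16]
  = √18
  ≈ 4.243

4.243


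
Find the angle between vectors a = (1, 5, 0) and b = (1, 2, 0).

a·b = 1·1 + 5·2 + 0·0 = 1 + 10 + 0 = 11
|a| = √(1² + 5² + 0²) = √26 ≈ 5.099
|b| = √(1² + 2² + 0²) = √5 ≈ 2.236
cos θ = (a·b)/(|a||b|) = 11/(5.099·2.236) ≈ 0.9648
θ = arccos(0.9648) ≈ 15.26°

15.26°


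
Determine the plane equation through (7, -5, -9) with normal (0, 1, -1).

The plane through P with normal n = (a, b, c) satisfies n·(r - P) = 0,
i.e. ax + by + cz = a·x₀ + b·y₀ + c·z₀.
d = 0·7 + 1·(-5) + (-1)·(-9)
  = 0 - 5 + 9
  = 4
Equation: y - z = 4

y - z = 4


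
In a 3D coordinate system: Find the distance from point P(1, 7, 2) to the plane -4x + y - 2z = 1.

distance = |a·x₀ + b·y₀ + c·z₀ - d| / √(a² + b² + c²)
  = |(-4)·1 + 1·7 + (-2)·2 - 1| / √((-4)² + 1² + (-2)²)
  = |-4 + 7 - 4 - 1| / √(16 + 1 + 4)
  = |-2| / √21
  = 2 / 4.583
  ≈ 0.4364

0.4364


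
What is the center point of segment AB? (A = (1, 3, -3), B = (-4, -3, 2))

M = ((x₁+x₂)/2, (y₁+y₂)/2, (z₁+z₂)/2)
  = ((1 - 4)/2, (3 - 3)/2, (-3 + 2)/2)
  = (-3/2, 0/2, -1/2)
  = (-1.5, 0, -0.5)

(-1.5, 0, -0.5)


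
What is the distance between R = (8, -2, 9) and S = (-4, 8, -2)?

d = √[(x₂-x₁)² + (y₂-y₁)² + (z₂-z₁)²]
  = √[(-12)² + 10² + (-11)²]
  = √[144 + 100 + 121]
  = √365
  ≈ 19.1

19.1


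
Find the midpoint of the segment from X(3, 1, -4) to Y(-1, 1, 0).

M = ((x₁+x₂)/2, (y₁+y₂)/2, (z₁+z₂)/2)
  = ((3 - 1)/2, (1 + 1)/2, (-4 + 0)/2)
  = (2/2, 2/2, -4/2)
  = (1, 1, -2)

(1, 1, -2)


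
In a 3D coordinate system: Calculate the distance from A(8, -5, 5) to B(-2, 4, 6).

d = √[(x₂-x₁)² + (y₂-y₁)² + (z₂-z₁)²]
  = √[(-10)² + 9² + 1²]
  = √[100 + 81 + 1]
  = √182
  ≈ 13.49

13.49


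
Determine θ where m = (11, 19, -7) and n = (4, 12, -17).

m·n = 11·4 + 19·12 + (-7)·(-17) = 44 + 228 + 119 = 391
|m| = √(11² + 19² + (-7)²) = √531 ≈ 23.04
|n| = √(4² + 12² + (-17)²) = √449 ≈ 21.19
cos θ = (m·n)/(|m||n|) = 391/(23.04·21.19) ≈ 0.8008
θ = arccos(0.8008) ≈ 36.8°

36.8°


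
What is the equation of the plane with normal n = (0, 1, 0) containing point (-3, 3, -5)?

The plane through P with normal n = (a, b, c) satisfies n·(r - P) = 0,
i.e. ax + by + cz = a·x₀ + b·y₀ + c·z₀.
d = 0·(-3) + 1·3 + 0·(-5)
  = 0 + 3 + 0
  = 3
Equation: y = 3

y = 3


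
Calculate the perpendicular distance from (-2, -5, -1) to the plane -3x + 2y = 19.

distance = |a·x₀ + b·y₀ + c·z₀ - d| / √(a² + b² + c²)
  = |(-3)·(-2) + 2·(-5) + 0·(-1) - 19| / √((-3)² + 2² + 0²)
  = |6 - 10 + 0 - 19| / √(9 + 4 + 0)
  = |-23| / √13
  = 23 / 3.606
  ≈ 6.379

6.379


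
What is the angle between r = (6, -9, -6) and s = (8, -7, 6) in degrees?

r·s = 6·8 + (-9)·(-7) + (-6)·6 = 48 + 63 - 36 = 75
|r| = √(6² + (-9)² + (-6)²) = √153 ≈ 12.37
|s| = √(8² + (-7)² + 6²) = √149 ≈ 12.21
cos θ = (r·s)/(|r||s|) = 75/(12.37·12.21) ≈ 0.4967
θ = arccos(0.4967) ≈ 60.22°

60.22°


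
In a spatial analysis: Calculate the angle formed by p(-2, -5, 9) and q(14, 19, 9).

p·q = (-2)·14 + (-5)·19 + 9·9 = -28 - 95 + 81 = -42
|p| = √((-2)² + (-5)² + 9²) = √110 ≈ 10.49
|q| = √(14² + 19² + 9²) = √638 ≈ 25.26
cos θ = (p·q)/(|p||q|) = -42/(10.49·25.26) ≈ -0.1585
θ = arccos(-0.1585) ≈ 99.12°

99.12°


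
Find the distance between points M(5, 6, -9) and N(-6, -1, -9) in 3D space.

d = √[(x₂-x₁)² + (y₂-y₁)² + (z₂-z₁)²]
  = √[(-11)² + (-7)² + 0²]
  = √[121 + 49 + 0]
  = √170
  ≈ 13.04

13.04


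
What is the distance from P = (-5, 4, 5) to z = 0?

distance = |a·x₀ + b·y₀ + c·z₀ - d| / √(a² + b² + c²)
  = |0·(-5) + 0·4 + 1·5 - 0| / √(0² + 0² + 1²)
  = |0 + 0 + 5 + 0| / √(0 + 0 + 1)
  = |5| / √1
  = 5 / 1
  ≈ 5

5


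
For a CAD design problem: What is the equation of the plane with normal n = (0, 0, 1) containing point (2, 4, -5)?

The plane through P with normal n = (a, b, c) satisfies n·(r - P) = 0,
i.e. ax + by + cz = a·x₀ + b·y₀ + c·z₀.
d = 0·2 + 0·4 + 1·(-5)
  = 0 + 0 - 5
  = -5
Equation: z = -5

z = -5


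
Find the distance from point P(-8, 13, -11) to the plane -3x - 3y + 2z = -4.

distance = |a·x₀ + b·y₀ + c·z₀ - d| / √(a² + b² + c²)
  = |(-3)·(-8) + (-3)·13 + 2·(-11) - (-4)| / √((-3)² + (-3)² + 2²)
  = |24 - 39 - 22 + 4| / √(9 + 9 + 4)
  = |-33| / √22
  = 33 / 4.69
  ≈ 7.036

7.036


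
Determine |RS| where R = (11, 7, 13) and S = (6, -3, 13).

d = √[(x₂-x₁)² + (y₂-y₁)² + (z₂-z₁)²]
  = √[(-5)² + (-10)² + 0²]
  = √[25 + 100 + 0]
  = √125
  ≈ 11.18

11.18


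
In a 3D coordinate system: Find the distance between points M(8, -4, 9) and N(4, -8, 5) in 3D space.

d = √[(x₂-x₁)² + (y₂-y₁)² + (z₂-z₁)²]
  = √[(-4)² + (-4)² + (-4)²]
  = √[16 + 16 + 16]
  = √48
  ≈ 6.928

6.928


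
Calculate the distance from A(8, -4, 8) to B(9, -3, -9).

d = √[(x₂-x₁)² + (y₂-y₁)² + (z₂-z₁)²]
  = √[1² + 1² + (-17)²]
  = √[1 + 1 + 289]
  = √291
  ≈ 17.06

17.06


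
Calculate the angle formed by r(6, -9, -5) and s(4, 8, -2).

r·s = 6·4 + (-9)·8 + (-5)·(-2) = 24 - 72 + 10 = -38
|r| = √(6² + (-9)² + (-5)²) = √142 ≈ 11.92
|s| = √(4² + 8² + (-2)²) = √84 ≈ 9.165
cos θ = (r·s)/(|r||s|) = -38/(11.92·9.165) ≈ -0.3479
θ = arccos(-0.3479) ≈ 110.4°

110.4°


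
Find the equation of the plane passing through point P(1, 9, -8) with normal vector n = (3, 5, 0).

The plane through P with normal n = (a, b, c) satisfies n·(r - P) = 0,
i.e. ax + by + cz = a·x₀ + b·y₀ + c·z₀.
d = 3·1 + 5·9 + 0·(-8)
  = 3 + 45 + 0
  = 48
Equation: 3x + 5y = 48

3x + 5y = 48


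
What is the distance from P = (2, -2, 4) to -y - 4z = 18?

distance = |a·x₀ + b·y₀ + c·z₀ - d| / √(a² + b² + c²)
  = |0·2 + (-1)·(-2) + (-4)·4 - 18| / √(0² + (-1)² + (-4)²)
  = |0 + 2 - 16 - 18| / √(0 + 1 + 16)
  = |-32| / √17
  = 32 / 4.123
  ≈ 7.761

7.761


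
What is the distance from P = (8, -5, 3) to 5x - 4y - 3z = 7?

distance = |a·x₀ + b·y₀ + c·z₀ - d| / √(a² + b² + c²)
  = |5·8 + (-4)·(-5) + (-3)·3 - 7| / √(5² + (-4)² + (-3)²)
  = |40 + 20 - 9 - 7| / √(25 + 16 + 9)
  = |44| / √50
  = 44 / 7.071
  ≈ 6.223

6.223


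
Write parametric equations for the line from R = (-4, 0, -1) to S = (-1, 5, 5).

Direction vector d = S - R = (-1 + 4, 5 + 0, 5 + 1) = (3, 5, 6)
Parametric form r = R + t·d:
x = -4 + 3t, y = 0 + 5t, z = -1 + 6t

x = -4 + 3t, y = 0 + 5t, z = -1 + 6t


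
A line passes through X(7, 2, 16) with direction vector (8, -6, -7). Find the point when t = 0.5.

P(t) = X + t·d
  = (7 + 8·0.5, 2 + (-6)·0.5, 16 + (-7)·0.5)
  = (7 + 4, 2 - 3, 16 - 3.5)
  = (11, -1, 12.5)

(11, -1, 12.5)


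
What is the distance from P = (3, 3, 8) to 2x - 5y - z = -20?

distance = |a·x₀ + b·y₀ + c·z₀ - d| / √(a² + b² + c²)
  = |2·3 + (-5)·3 + (-1)·8 - (-20)| / √(2² + (-5)² + (-1)²)
  = |6 - 15 - 8 + 20| / √(4 + 25 + 1)
  = |3| / √30
  = 3 / 5.477
  ≈ 0.5477

0.5477


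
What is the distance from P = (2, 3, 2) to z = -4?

distance = |a·x₀ + b·y₀ + c·z₀ - d| / √(a² + b² + c²)
  = |0·2 + 0·3 + 1·2 - (-4)| / √(0² + 0² + 1²)
  = |0 + 0 + 2 + 4| / √(0 + 0 + 1)
  = |6| / √1
  = 6 / 1
  ≈ 6

6


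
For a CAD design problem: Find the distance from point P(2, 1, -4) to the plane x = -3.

distance = |a·x₀ + b·y₀ + c·z₀ - d| / √(a² + b² + c²)
  = |1·2 + 0·1 + 0·(-4) - (-3)| / √(1² + 0² + 0²)
  = |2 + 0 + 0 + 3| / √(1 + 0 + 0)
  = |5| / √1
  = 5 / 1
  ≈ 5

5


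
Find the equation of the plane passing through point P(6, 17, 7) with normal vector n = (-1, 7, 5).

The plane through P with normal n = (a, b, c) satisfies n·(r - P) = 0,
i.e. ax + by + cz = a·x₀ + b·y₀ + c·z₀.
d = (-1)·6 + 7·17 + 5·7
  = -6 + 119 + 35
  = 148
Equation: -x + 7y + 5z = 148

-x + 7y + 5z = 148


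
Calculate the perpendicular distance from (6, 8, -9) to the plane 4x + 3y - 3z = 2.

distance = |a·x₀ + b·y₀ + c·z₀ - d| / √(a² + b² + c²)
  = |4·6 + 3·8 + (-3)·(-9) - 2| / √(4² + 3² + (-3)²)
  = |24 + 24 + 27 - 2| / √(16 + 9 + 9)
  = |73| / √34
  = 73 / 5.831
  ≈ 12.52

12.52


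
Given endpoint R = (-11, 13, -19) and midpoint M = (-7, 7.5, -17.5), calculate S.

S = 2M - R
  = (2·(-7) - (-11), 2·7.5 - 13, 2·(-17.5) - (-19))
  = (-14 + 11, 15 - 13, -35 + 19)
  = (-3, 2, -16)

(-3, 2, -16)


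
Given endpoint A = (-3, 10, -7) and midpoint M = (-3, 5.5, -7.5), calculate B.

B = 2M - A
  = (2·(-3) - (-3), 2·5.5 - 10, 2·(-7.5) - (-7))
  = (-6 + 3, 11 - 10, -15 + 7)
  = (-3, 1, -8)

(-3, 1, -8)


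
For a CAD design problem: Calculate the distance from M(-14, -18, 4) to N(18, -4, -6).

d = √[(x₂-x₁)² + (y₂-y₁)² + (z₂-z₁)²]
  = √[32² + 14² + (-10)²]
  = √[1024 + 196 + 100]
  = √1320
  ≈ 36.33

36.33


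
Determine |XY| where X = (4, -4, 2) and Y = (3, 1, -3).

d = √[(x₂-x₁)² + (y₂-y₁)² + (z₂-z₁)²]
  = √[(-1)² + 5² + (-5)²]
  = √[1 + 25 + 25]
  = √51
  ≈ 7.141

7.141


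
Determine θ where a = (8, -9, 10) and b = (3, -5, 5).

a·b = 8·3 + (-9)·(-5) + 10·5 = 24 + 45 + 50 = 119
|a| = √(8² + (-9)² + 10²) = √245 ≈ 15.65
|b| = √(3² + (-5)² + 5²) = √59 ≈ 7.681
cos θ = (a·b)/(|a||b|) = 119/(15.65·7.681) ≈ 0.9898
θ = arccos(0.9898) ≈ 8.199°

8.199°


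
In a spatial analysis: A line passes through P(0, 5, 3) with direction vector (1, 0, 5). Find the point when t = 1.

P(t) = P + t·d
  = (0 + 1·1, 5 + 0·1, 3 + 5·1)
  = (0 + 1, 5 + 0, 3 + 5)
  = (1, 5, 8)

(1, 5, 8)


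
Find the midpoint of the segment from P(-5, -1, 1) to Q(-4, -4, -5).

M = ((x₁+x₂)/2, (y₁+y₂)/2, (z₁+z₂)/2)
  = ((-5 - 4)/2, (-1 - 4)/2, (1 - 5)/2)
  = (-9/2, -5/2, -4/2)
  = (-4.5, -2.5, -2)

(-4.5, -2.5, -2)


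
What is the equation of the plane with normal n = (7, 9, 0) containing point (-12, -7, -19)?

The plane through P with normal n = (a, b, c) satisfies n·(r - P) = 0,
i.e. ax + by + cz = a·x₀ + b·y₀ + c·z₀.
d = 7·(-12) + 9·(-7) + 0·(-19)
  = -84 - 63 + 0
  = -147
Equation: 7x + 9y = -147

7x + 9y = -147


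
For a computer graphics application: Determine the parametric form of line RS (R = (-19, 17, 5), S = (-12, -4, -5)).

Direction vector d = S - R = (-12 + 19, -4 - 17, -5 - 5) = (7, -21, -10)
Parametric form r = R + t·d:
x = -19 + 7t, y = 17 - 21t, z = 5 - 10t

x = -19 + 7t, y = 17 - 21t, z = 5 - 10t


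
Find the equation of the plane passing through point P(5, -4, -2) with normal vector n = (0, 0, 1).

The plane through P with normal n = (a, b, c) satisfies n·(r - P) = 0,
i.e. ax + by + cz = a·x₀ + b·y₀ + c·z₀.
d = 0·5 + 0·(-4) + 1·(-2)
  = 0 + 0 - 2
  = -2
Equation: z = -2

z = -2


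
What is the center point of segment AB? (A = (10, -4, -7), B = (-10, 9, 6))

M = ((x₁+x₂)/2, (y₁+y₂)/2, (z₁+z₂)/2)
  = ((10 - 10)/2, (-4 + 9)/2, (-7 + 6)/2)
  = (0/2, 5/2, -1/2)
  = (0, 2.5, -0.5)

(0, 2.5, -0.5)


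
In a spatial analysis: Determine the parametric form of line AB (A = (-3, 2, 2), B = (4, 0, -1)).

Direction vector d = B - A = (4 + 3, 0 - 2, -1 - 2) = (7, -2, -3)
Parametric form r = A + t·d:
x = -3 + 7t, y = 2 - 2t, z = 2 - 3t

x = -3 + 7t, y = 2 - 2t, z = 2 - 3t


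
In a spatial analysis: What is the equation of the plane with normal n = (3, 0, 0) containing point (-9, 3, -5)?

The plane through P with normal n = (a, b, c) satisfies n·(r - P) = 0,
i.e. ax + by + cz = a·x₀ + b·y₀ + c·z₀.
d = 3·(-9) + 0·3 + 0·(-5)
  = -27 + 0 + 0
  = -27
Equation: 3x = -27

3x = -27


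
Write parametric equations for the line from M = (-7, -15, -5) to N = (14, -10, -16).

Direction vector d = N - M = (14 + 7, -10 + 15, -16 + 5) = (21, 5, -11)
Parametric form r = M + t·d:
x = -7 + 21t, y = -15 + 5t, z = -5 - 11t

x = -7 + 21t, y = -15 + 5t, z = -5 - 11t


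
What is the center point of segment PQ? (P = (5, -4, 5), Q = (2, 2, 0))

M = ((x₁+x₂)/2, (y₁+y₂)/2, (z₁+z₂)/2)
  = ((5 + 2)/2, (-4 + 2)/2, (5 + 0)/2)
  = (7/2, -2/2, 5/2)
  = (3.5, -1, 2.5)

(3.5, -1, 2.5)


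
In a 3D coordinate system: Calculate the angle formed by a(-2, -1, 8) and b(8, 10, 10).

a·b = (-2)·8 + (-1)·10 + 8·10 = -16 - 10 + 80 = 54
|a| = √((-2)² + (-1)² + 8²) = √69 ≈ 8.307
|b| = √(8² + 10² + 10²) = √264 ≈ 16.25
cos θ = (a·b)/(|a||b|) = 54/(8.307·16.25) ≈ 0.4001
θ = arccos(0.4001) ≈ 66.42°

66.42°
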